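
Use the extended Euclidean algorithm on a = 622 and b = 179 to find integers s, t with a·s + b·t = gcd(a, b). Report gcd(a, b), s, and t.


Euclidean algorithm on (622, 179) — divide until remainder is 0:
  622 = 3 · 179 + 85
  179 = 2 · 85 + 9
  85 = 9 · 9 + 4
  9 = 2 · 4 + 1
  4 = 4 · 1 + 0
gcd(622, 179) = 1.
Track Bezout coefficients alongside the remainders: start with r₀ = 622 = a·1 + b·0 (s = 1, t = 0) and r₁ = 179 = a·0 + b·1 (s = 0, t = 1); each new remainder r_{k+1} = r_{k-1} − q_k·r_k inherits s_{k+1} = s_{k-1} − q_k·s_k, t_{k+1} = t_{k-1} − q_k·t_k, so r_k = a·s_k + b·t_k at every step:
  q = 3: r = 85, s = 1 − 3·0 = 1, t = 0 − 3·1 = -3  (check: 622·1 + 179·(-3) = 85)
  q = 2: r = 9, s = 0 − 2·1 = -2, t = 1 − 2·(-3) = 7  (check: 622·(-2) + 179·7 = 9)
  q = 9: r = 4, s = 1 − 9·(-2) = 19, t = -3 − 9·7 = -66  (check: 622·19 + 179·(-66) = 4)
  q = 2: r = 1, s = -2 − 2·19 = -40, t = 7 − 2·(-66) = 139  (check: 622·(-40) + 179·139 = 1)
The row with r = 1 (the gcd) gives the Bezout coefficients s = -40, t = 139.
Result: 622 · (-40) + 179 · (139) = 1.

gcd(622, 179) = 1; s = -40, t = 139 (check: 622·(-40) + 179·139 = 1).


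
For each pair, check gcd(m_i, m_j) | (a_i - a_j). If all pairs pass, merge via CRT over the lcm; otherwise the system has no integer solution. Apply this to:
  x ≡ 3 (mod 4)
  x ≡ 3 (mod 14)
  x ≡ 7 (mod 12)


Moduli 4, 14, 12 are not pairwise coprime, so CRT works modulo lcm(m_i) when all pairwise compatibility conditions hold.
Pairwise compatibility: gcd(m_i, m_j) must divide a_i - a_j for every pair.
Merge one congruence at a time:
  Start: x ≡ 3 (mod 4).
  Combine with x ≡ 3 (mod 14): gcd(4, 14) = 2; 3 - 3 = 0, which IS divisible by 2, so compatible.
    Write x = 3 + 4·t and substitute into x ≡ 3 (mod 14): 4·t ≡ 3 − 3 = 0 (mod 14).
    Divide the congruence (and modulus) by g = 2: 2·t ≡ 0 (mod 7).
    The inverse of 2 mod 7 is 4 (since 2·4 = 8 = 1·7 + 1), so t ≡ 4·0 = 0 ≡ 0 (mod 7).
    Then x = 3 + 4·0 = 3, valid modulo lcm(4, 14) = 28: x ≡ 3 (mod 28).
  Combine with x ≡ 7 (mod 12): gcd(28, 12) = 4; 7 - 3 = 4, which IS divisible by 4, so compatible.
    Write x = 3 + 28·t and substitute into x ≡ 7 (mod 12): 28·t ≡ 7 − 3 = 4 (mod 12).
    Divide the congruence (and modulus) by g = 4: 7·t ≡ 1 (mod 3).
    Reduce coefficients mod 3: 1·t ≡ 1 (mod 3).
    So t ≡ 1 (mod 3).
    Then x = 3 + 28·1 = 31, valid modulo lcm(28, 12) = 84: x ≡ 31 (mod 84).
Verify: 31 mod 4 = 3, 31 mod 14 = 3, 31 mod 12 = 7.

x ≡ 31 (mod 84).


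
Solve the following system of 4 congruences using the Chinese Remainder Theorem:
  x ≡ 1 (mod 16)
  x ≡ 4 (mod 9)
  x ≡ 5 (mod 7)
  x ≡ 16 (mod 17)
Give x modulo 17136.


Product of moduli M = 16 · 9 · 7 · 17 = 17136.
Merge one congruence at a time:
  Start: x ≡ 1 (mod 16).
  Combine with x ≡ 4 (mod 9); new modulus lcm = 144.
    Write x = 1 + 16·t and substitute into x ≡ 4 (mod 9): 16·t ≡ 4 − 1 = 3 (mod 9).
    Reduce coefficients mod 9: 7·t ≡ 3 (mod 9).
    The inverse of 7 mod 9 is 4 (since 7·4 = 28 = 3·9 + 1), so t ≡ 4·3 = 12 ≡ 3 (mod 9).
    Then x = 1 + 16·3 = 49, valid modulo lcm(16, 9) = 144: x ≡ 49 (mod 144).
  Combine with x ≡ 5 (mod 7); new modulus lcm = 1008.
    Write x = 49 + 144·t and substitute into x ≡ 5 (mod 7): 144·t ≡ 5 − 49 = -44 (mod 7).
    Reduce coefficients mod 7: 4·t ≡ 5 (mod 7).
    The inverse of 4 mod 7 is 2 (since 4·2 = 8 = 1·7 + 1), so t ≡ 2·5 = 10 ≡ 3 (mod 7).
    Then x = 49 + 144·3 = 481, valid modulo lcm(144, 7) = 1008: x ≡ 481 (mod 1008).
  Combine with x ≡ 16 (mod 17); new modulus lcm = 17136.
    Write x = 481 + 1008·t and substitute into x ≡ 16 (mod 17): 1008·t ≡ 16 − 481 = -465 (mod 17).
    Reduce coefficients mod 17: 5·t ≡ 11 (mod 17).
    The inverse of 5 mod 17 is 7 (since 5·7 = 35 = 2·17 + 1), so t ≡ 7·11 = 77 ≡ 9 (mod 17).
    Then x = 481 + 1008·9 = 9553, valid modulo lcm(1008, 17) = 17136: x ≡ 9553 (mod 17136).
Verify against each original: 9553 mod 16 = 1, 9553 mod 9 = 4, 9553 mod 7 = 5, 9553 mod 17 = 16.

x ≡ 9553 (mod 17136).


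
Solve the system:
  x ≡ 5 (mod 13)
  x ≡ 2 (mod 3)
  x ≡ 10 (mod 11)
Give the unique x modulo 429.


Moduli 13, 3, 11 are pairwise coprime; by CRT there is a unique solution modulo M = 13 · 3 · 11 = 429.
Solve pairwise, accumulating the modulus:
  Start with x ≡ 5 (mod 13).
  Combine with x ≡ 2 (mod 3): since gcd(13, 3) = 1, we get a unique residue mod 39.
    Write x = 5 + 13·t and substitute into x ≡ 2 (mod 3): 13·t ≡ 2 − 5 = -3 (mod 3).
    Reduce coefficients mod 3: 1·t ≡ 0 (mod 3).
    So t ≡ 0 (mod 3).
    Then x = 5 + 13·0 = 5, valid modulo lcm(13, 3) = 39: x ≡ 5 (mod 39).
  Combine with x ≡ 10 (mod 11): since gcd(39, 11) = 1, we get a unique residue mod 429.
    Write x = 5 + 39·t and substitute into x ≡ 10 (mod 11): 39·t ≡ 10 − 5 = 5 (mod 11).
    Reduce coefficients mod 11: 6·t ≡ 5 (mod 11).
    The inverse of 6 mod 11 is 2 (since 6·2 = 12 = 1·11 + 1), so t ≡ 2·5 = 10 ≡ 10 (mod 11).
    Then x = 5 + 39·10 = 395, valid modulo lcm(39, 11) = 429: x ≡ 395 (mod 429).
Verify: 395 mod 13 = 5 ✓, 395 mod 3 = 2 ✓, 395 mod 11 = 10 ✓.

x ≡ 395 (mod 429).


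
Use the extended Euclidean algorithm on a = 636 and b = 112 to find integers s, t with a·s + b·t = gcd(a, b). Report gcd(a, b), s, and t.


Euclidean algorithm on (636, 112) — divide until remainder is 0:
  636 = 5 · 112 + 76
  112 = 1 · 76 + 36
  76 = 2 · 36 + 4
  36 = 9 · 4 + 0
gcd(636, 112) = 4.
Track Bezout coefficients alongside the remainders: start with r₀ = 636 = a·1 + b·0 (s = 1, t = 0) and r₁ = 112 = a·0 + b·1 (s = 0, t = 1); each new remainder r_{k+1} = r_{k-1} − q_k·r_k inherits s_{k+1} = s_{k-1} − q_k·s_k, t_{k+1} = t_{k-1} − q_k·t_k, so r_k = a·s_k + b·t_k at every step:
  q = 5: r = 76, s = 1 − 5·0 = 1, t = 0 − 5·1 = -5  (check: 636·1 + 112·(-5) = 76)
  q = 1: r = 36, s = 0 − 1·1 = -1, t = 1 − 1·(-5) = 6  (check: 636·(-1) + 112·6 = 36)
  q = 2: r = 4, s = 1 − 2·(-1) = 3, t = -5 − 2·6 = -17  (check: 636·3 + 112·(-17) = 4)
The row with r = 4 (the gcd) gives the Bezout coefficients s = 3, t = -17.
Result: 636 · (3) + 112 · (-17) = 4.

gcd(636, 112) = 4; s = 3, t = -17 (check: 636·3 + 112·(-17) = 4).


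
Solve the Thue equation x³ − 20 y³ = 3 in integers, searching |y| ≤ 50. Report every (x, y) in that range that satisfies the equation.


The equation is x³ - 20y³ = 3. For fixed y, x³ = 20·y³ + 3, so a solution requires the RHS to be a perfect cube.
Strategy: iterate y from -50 to 50, compute RHS = 20·y³ + 3, and check whether it is a (positive or negative) perfect cube.
Check small values of y:
  y = 0: RHS = 3 is not a perfect cube.
  y = 1: RHS = 23 is not a perfect cube.
  y = -1: RHS = -17 is not a perfect cube.
  y = 2: RHS = 163 is not a perfect cube.
  y = -2: RHS = -157 is not a perfect cube.
  y = 3: RHS = 543 is not a perfect cube.
  y = -3: RHS = -537 is not a perfect cube.
Continuing the search up to |y| = 50 finds no solutions either.
No (x, y) in the scanned range satisfies the equation.

No integer solutions with |y| ≤ 50.


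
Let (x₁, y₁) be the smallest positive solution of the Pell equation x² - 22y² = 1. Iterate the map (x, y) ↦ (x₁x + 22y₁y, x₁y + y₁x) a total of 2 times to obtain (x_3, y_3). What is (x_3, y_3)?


Step 1: Find the fundamental solution (x₁, y₁) of x² - 22y² = 1.
  Expand √22 as a continued fraction. a₀ = ⌊√22⌋ = 4; iterate m_{k+1} = d_k·a_k − m_k, d_{k+1} = (22 − m_{k+1}²)/d_k, a_{k+1} = ⌊(a₀ + m_{k+1})/d_{k+1}⌋ (starting m₀ = 0, d₀ = 1), with convergents p_k = a_k·p_{k-1} + p_{k-2}, q_k = a_k·q_{k-1} + q_{k-2} (p₋₁ = 1, q₋₁ = 0):
  k = 0: a₀ = 4; p₀/q₀ = 4/1; p₀² − 22·q₀² = 16 − 22 = -6.
  k = 1: m = 4, d = 6, a = ⌊(4 + 4)/6⌋ = 1; p/q = (1·4 + 1)/(1·1 + 0) = 5/1; p² − 22·q² = 25 − 22 = 3.
  k = 2: m = 2, d = 3, a = ⌊(4 + 2)/3⌋ = 2; p/q = (2·5 + 4)/(2·1 + 1) = 14/3; p² − 22·q² = 196 − 198 = -2.
  k = 3: m = 4, d = 2, a = ⌊(4 + 4)/2⌋ = 4; p/q = (4·14 + 5)/(4·3 + 1) = 61/13; p² − 22·q² = 3721 − 3718 = 3.
  k = 4: m = 4, d = 3, a = ⌊(4 + 4)/3⌋ = 2; p/q = (2·61 + 14)/(2·13 + 3) = 136/29; p² − 22·q² = 18496 − 18502 = -6.
  k = 5: m = 2, d = 6, a = ⌊(4 + 2)/6⌋ = 1; p/q = (1·136 + 61)/(1·29 + 13) = 197/42; p² − 22·q² = 38809 − 38808 = 1.
  The first convergent with p² − 22·q² = 1 gives the fundamental solution (x₁, y₁) = (197, 42).
Step 2: Apply the recurrence (x_{n+1}, y_{n+1}) = (x₁x_n + 22y₁y_n, x₁y_n + y₁x_n) repeatedly.
  From (x_1, y_1) = (197, 42): x_2 = 197·197 + 22·42·42 = 77617; y_2 = 197·42 + 42·197 = 16548.
  From (x_2, y_2) = (77617, 16548): x_3 = 197·77617 + 22·42·16548 = 30580901; y_3 = 197·16548 + 42·77617 = 6519870.
Step 3: Verify x_3² - 22·y_3² = 935191505971801 - 935191505971800 = 1 (should be 1). ✓

(x_1, y_1) = (197, 42); (x_3, y_3) = (30580901, 6519870).


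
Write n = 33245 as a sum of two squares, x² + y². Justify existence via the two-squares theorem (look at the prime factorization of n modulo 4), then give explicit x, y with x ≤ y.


Step 1: Factor n = 33245 = 5 · 61 · 109.
Step 2: Check the mod-4 condition on each prime factor: 5 ≡ 1 (mod 4), exponent 1; 61 ≡ 1 (mod 4), exponent 1; 109 ≡ 1 (mod 4), exponent 1.
All primes ≡ 3 (mod 4) appear to even exponent (or don't appear), so by the two-squares theorem n IS expressible as a sum of two squares.
Step 3: Build a representation. Here n = 5 · 61 · 109 is a product of primes ≡ 1 (mod 4). Each prime p ≡ 1 (mod 4) is itself a sum of two squares; find a² by testing p − a² for a perfect square:
  5: 5 − 1² = 4 = 2² ⇒ 5 = 1² + 2².
  61: 61 − 1² = 60, 61 − 2² = 57, 61 − 3² = 52, 61 − 4² = 45, 61 − 5² = 36 = 6² ⇒ 61 = 5² + 6².
  109: 109 − 1² = 108, 109 − 2² = 105, 109 − 3² = 100 = 10² ⇒ 109 = 3² + 10².
  Combine using the Brahmagupta–Fibonacci identity (a² + b²)(c² + d²) = (ac − bd)² + (ad + bc)² = (ac + bd)² + (ad − bc)²:
  5 · 61 = 305: from (1² + 2²)(5² + 6²), take (1·5 − 2·6, 1·6 + 2·5) = (5 − 12, 6 + 10) = (-7, 16); dropping signs (only squares matter) gives (7, 16); check 7² + 16² = 49 + 256 = 305 ✓.
  305 · 109 = 33245: from (7² + 16²)(3² + 10²), take (7·3 − 16·10, 7·10 + 16·3) = (21 − 160, 70 + 48) = (-139, 118); dropping signs (only squares matter) gives (139, 118); check 139² + 118² = 19321 + 13924 = 33245 ✓.
Step 4: Order so x ≤ y and verify: 118² + 139² = 13924 + 19321 = 33245 = n. ✓

n = 33245 = 118² + 139² (one valid representation with x ≤ y).


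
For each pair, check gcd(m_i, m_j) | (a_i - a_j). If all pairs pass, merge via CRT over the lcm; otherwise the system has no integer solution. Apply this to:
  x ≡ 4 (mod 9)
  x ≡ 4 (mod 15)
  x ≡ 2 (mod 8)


Moduli 9, 15, 8 are not pairwise coprime, so CRT works modulo lcm(m_i) when all pairwise compatibility conditions hold.
Pairwise compatibility: gcd(m_i, m_j) must divide a_i - a_j for every pair.
Merge one congruence at a time:
  Start: x ≡ 4 (mod 9).
  Combine with x ≡ 4 (mod 15): gcd(9, 15) = 3; 4 - 4 = 0, which IS divisible by 3, so compatible.
    Write x = 4 + 9·t and substitute into x ≡ 4 (mod 15): 9·t ≡ 4 − 4 = 0 (mod 15).
    Divide the congruence (and modulus) by g = 3: 3·t ≡ 0 (mod 5).
    The inverse of 3 mod 5 is 2 (since 3·2 = 6 = 1·5 + 1), so t ≡ 2·0 = 0 ≡ 0 (mod 5).
    Then x = 4 + 9·0 = 4, valid modulo lcm(9, 15) = 45: x ≡ 4 (mod 45).
  Combine with x ≡ 2 (mod 8): gcd(45, 8) = 1; 2 - 4 = -2, which IS divisible by 1, so compatible.
    Write x = 4 + 45·t and substitute into x ≡ 2 (mod 8): 45·t ≡ 2 − 4 = -2 (mod 8).
    Reduce coefficients mod 8: 5·t ≡ 6 (mod 8).
    The inverse of 5 mod 8 is 5 (since 5·5 = 25 = 3·8 + 1), so t ≡ 5·6 = 30 ≡ 6 (mod 8).
    Then x = 4 + 45·6 = 274, valid modulo lcm(45, 8) = 360: x ≡ 274 (mod 360).
Verify: 274 mod 9 = 4, 274 mod 15 = 4, 274 mod 8 = 2.

x ≡ 274 (mod 360).


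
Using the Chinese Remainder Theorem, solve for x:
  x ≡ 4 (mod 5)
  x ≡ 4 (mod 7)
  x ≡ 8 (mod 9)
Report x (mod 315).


Moduli 5, 7, 9 are pairwise coprime; by CRT there is a unique solution modulo M = 5 · 7 · 9 = 315.
Solve pairwise, accumulating the modulus:
  Start with x ≡ 4 (mod 5).
  Combine with x ≡ 4 (mod 7): since gcd(5, 7) = 1, we get a unique residue mod 35.
    Write x = 4 + 5·t and substitute into x ≡ 4 (mod 7): 5·t ≡ 4 − 4 = 0 (mod 7).
    The inverse of 5 mod 7 is 3 (since 5·3 = 15 = 2·7 + 1), so t ≡ 3·0 = 0 ≡ 0 (mod 7).
    Then x = 4 + 5·0 = 4, valid modulo lcm(5, 7) = 35: x ≡ 4 (mod 35).
  Combine with x ≡ 8 (mod 9): since gcd(35, 9) = 1, we get a unique residue mod 315.
    Write x = 4 + 35·t and substitute into x ≡ 8 (mod 9): 35·t ≡ 8 − 4 = 4 (mod 9).
    Reduce coefficients mod 9: 8·t ≡ 4 (mod 9).
    The inverse of 8 mod 9 is 8 (since 8·8 = 64 = 7·9 + 1), so t ≡ 8·4 = 32 ≡ 5 (mod 9).
    Then x = 4 + 35·5 = 179, valid modulo lcm(35, 9) = 315: x ≡ 179 (mod 315).
Verify: 179 mod 5 = 4 ✓, 179 mod 7 = 4 ✓, 179 mod 9 = 8 ✓.

x ≡ 179 (mod 315).


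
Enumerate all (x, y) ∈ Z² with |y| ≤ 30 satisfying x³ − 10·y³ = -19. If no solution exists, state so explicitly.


The equation is x³ - 10y³ = -19. For fixed y, x³ = 10·y³ − 19, so a solution requires the RHS to be a perfect cube.
Strategy: iterate y from -30 to 30, compute RHS = 10·y³ − 19, and check whether it is a (positive or negative) perfect cube.
Check small values of y:
  y = 0: RHS = -19 is not a perfect cube.
  y = 1: RHS = -9 is not a perfect cube.
  y = -1: RHS = -29 is not a perfect cube.
  y = 2: RHS = 61 is not a perfect cube.
  y = -2: RHS = -99 is not a perfect cube.
  y = 3: RHS = 251 is not a perfect cube.
  y = -3: RHS = -289 is not a perfect cube.
Continuing the search up to |y| = 30 finds no solutions either.
No (x, y) in the scanned range satisfies the equation.

No integer solutions with |y| ≤ 30.


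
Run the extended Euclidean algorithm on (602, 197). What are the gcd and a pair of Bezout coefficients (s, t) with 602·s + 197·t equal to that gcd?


Euclidean algorithm on (602, 197) — divide until remainder is 0:
  602 = 3 · 197 + 11
  197 = 17 · 11 + 10
  11 = 1 · 10 + 1
  10 = 10 · 1 + 0
gcd(602, 197) = 1.
Track Bezout coefficients alongside the remainders: start with r₀ = 602 = a·1 + b·0 (s = 1, t = 0) and r₁ = 197 = a·0 + b·1 (s = 0, t = 1); each new remainder r_{k+1} = r_{k-1} − q_k·r_k inherits s_{k+1} = s_{k-1} − q_k·s_k, t_{k+1} = t_{k-1} − q_k·t_k, so r_k = a·s_k + b·t_k at every step:
  q = 3: r = 11, s = 1 − 3·0 = 1, t = 0 − 3·1 = -3  (check: 602·1 + 197·(-3) = 11)
  q = 17: r = 10, s = 0 − 17·1 = -17, t = 1 − 17·(-3) = 52  (check: 602·(-17) + 197·52 = 10)
  q = 1: r = 1, s = 1 − 1·(-17) = 18, t = -3 − 1·52 = -55  (check: 602·18 + 197·(-55) = 1)
The row with r = 1 (the gcd) gives the Bezout coefficients s = 18, t = -55.
Result: 602 · (18) + 197 · (-55) = 1.

gcd(602, 197) = 1; s = 18, t = -55 (check: 602·18 + 197·(-55) = 1).


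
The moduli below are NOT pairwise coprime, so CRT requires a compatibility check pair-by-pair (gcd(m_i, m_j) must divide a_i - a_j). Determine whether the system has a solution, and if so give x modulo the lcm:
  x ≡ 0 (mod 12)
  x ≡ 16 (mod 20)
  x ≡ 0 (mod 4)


Moduli 12, 20, 4 are not pairwise coprime, so CRT works modulo lcm(m_i) when all pairwise compatibility conditions hold.
Pairwise compatibility: gcd(m_i, m_j) must divide a_i - a_j for every pair.
Merge one congruence at a time:
  Start: x ≡ 0 (mod 12).
  Combine with x ≡ 16 (mod 20): gcd(12, 20) = 4; 16 - 0 = 16, which IS divisible by 4, so compatible.
    Write x = 0 + 12·t and substitute into x ≡ 16 (mod 20): 12·t ≡ 16 − 0 = 16 (mod 20).
    Divide the congruence (and modulus) by g = 4: 3·t ≡ 4 (mod 5).
    The inverse of 3 mod 5 is 2 (since 3·2 = 6 = 1·5 + 1), so t ≡ 2·4 = 8 ≡ 3 (mod 5).
    Then x = 0 + 12·3 = 36, valid modulo lcm(12, 20) = 60: x ≡ 36 (mod 60).
  Combine with x ≡ 0 (mod 4): gcd(60, 4) = 4; 0 - 36 = -36, which IS divisible by 4, so compatible.
    Write x = 36 + 60·t and substitute into x ≡ 0 (mod 4): 60·t ≡ 0 − 36 = -36 (mod 4).
    Divide the congruence (and modulus) by g = 4: 15·t ≡ -9 (mod 1).
    Modulo 1 every t works; take t = 0.
    Then x = 36 + 60·0 = 36, valid modulo lcm(60, 4) = 60: x ≡ 36 (mod 60).
Verify: 36 mod 12 = 0, 36 mod 20 = 16, 36 mod 4 = 0.

x ≡ 36 (mod 60).


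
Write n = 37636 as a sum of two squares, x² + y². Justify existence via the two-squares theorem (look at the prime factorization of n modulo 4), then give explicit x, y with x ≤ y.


Step 1: Factor n = 37636 = 2^2 · 97^2.
Step 2: Check the mod-4 condition on each prime factor: 2 = 2 (special); 97 ≡ 1 (mod 4), exponent 2.
All primes ≡ 3 (mod 4) appear to even exponent (or don't appear), so by the two-squares theorem n IS expressible as a sum of two squares.
Step 3: Build a representation. Group n = k² · m with k = 2 and m = 97 · 97 = 9409 (a product of primes ≡ 1 (mod 4)); a representation of m scales to one of n via (k·x)² + (k·y)² = k²(x² + y²). Each prime p ≡ 1 (mod 4) is itself a sum of two squares; find a² by testing p − a² for a perfect square:
  97: 97 − 1² = 96, 97 − 2² = 93, 97 − 3² = 88, 97 − 4² = 81 = 9² ⇒ 97 = 4² + 9².
  Combine using the Brahmagupta–Fibonacci identity (a² + b²)(c² + d²) = (ac − bd)² + (ad + bc)² = (ac + bd)² + (ad − bc)²:
  97 · 97 = 9409: from (4² + 9²)(4² + 9²), take (4·4 − 9·9, 4·9 + 9·4) = (16 − 81, 36 + 36) = (-65, 72); dropping signs (only squares matter) gives (65, 72); check 65² + 72² = 4225 + 5184 = 9409 ✓.
  Scale by k = 2: (2·65, 2·72) = (130, 144).
Step 4: Order so x ≤ y and verify: 130² + 144² = 16900 + 20736 = 37636 = n. ✓

n = 37636 = 130² + 144² (one valid representation with x ≤ y).


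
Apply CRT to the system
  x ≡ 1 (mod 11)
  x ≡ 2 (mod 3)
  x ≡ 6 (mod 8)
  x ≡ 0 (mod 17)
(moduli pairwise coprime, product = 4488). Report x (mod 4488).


Product of moduli M = 11 · 3 · 8 · 17 = 4488.
Merge one congruence at a time:
  Start: x ≡ 1 (mod 11).
  Combine with x ≡ 2 (mod 3); new modulus lcm = 33.
    Write x = 1 + 11·t and substitute into x ≡ 2 (mod 3): 11·t ≡ 2 − 1 = 1 (mod 3).
    Reduce coefficients mod 3: 2·t ≡ 1 (mod 3).
    The inverse of 2 mod 3 is 2 (since 2·2 = 4 = 1·3 + 1), so t ≡ 2·1 = 2 ≡ 2 (mod 3).
    Then x = 1 + 11·2 = 23, valid modulo lcm(11, 3) = 33: x ≡ 23 (mod 33).
  Combine with x ≡ 6 (mod 8); new modulus lcm = 264.
    Write x = 23 + 33·t and substitute into x ≡ 6 (mod 8): 33·t ≡ 6 − 23 = -17 (mod 8).
    Reduce coefficients mod 8: 1·t ≡ 7 (mod 8).
    So t ≡ 7 (mod 8).
    Then x = 23 + 33·7 = 254, valid modulo lcm(33, 8) = 264: x ≡ 254 (mod 264).
  Combine with x ≡ 0 (mod 17); new modulus lcm = 4488.
    Write x = 254 + 264·t and substitute into x ≡ 0 (mod 17): 264·t ≡ 0 − 254 = -254 (mod 17).
    Reduce coefficients mod 17: 9·t ≡ 1 (mod 17).
    The inverse of 9 mod 17 is 2 (since 9·2 = 18 = 1·17 + 1), so t ≡ 2·1 = 2 ≡ 2 (mod 17).
    Then x = 254 + 264·2 = 782, valid modulo lcm(264, 17) = 4488: x ≡ 782 (mod 4488).
Verify against each original: 782 mod 11 = 1, 782 mod 3 = 2, 782 mod 8 = 6, 782 mod 17 = 0.

x ≡ 782 (mod 4488).


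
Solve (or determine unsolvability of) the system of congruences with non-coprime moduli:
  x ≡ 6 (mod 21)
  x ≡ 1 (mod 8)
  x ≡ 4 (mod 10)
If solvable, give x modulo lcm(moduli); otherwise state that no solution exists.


Moduli 21, 8, 10 are not pairwise coprime, so CRT works modulo lcm(m_i) when all pairwise compatibility conditions hold.
Pairwise compatibility: gcd(m_i, m_j) must divide a_i - a_j for every pair.
Merge one congruence at a time:
  Start: x ≡ 6 (mod 21).
  Combine with x ≡ 1 (mod 8): gcd(21, 8) = 1; 1 - 6 = -5, which IS divisible by 1, so compatible.
    Write x = 6 + 21·t and substitute into x ≡ 1 (mod 8): 21·t ≡ 1 − 6 = -5 (mod 8).
    Reduce coefficients mod 8: 5·t ≡ 3 (mod 8).
    The inverse of 5 mod 8 is 5 (since 5·5 = 25 = 3·8 + 1), so t ≡ 5·3 = 15 ≡ 7 (mod 8).
    Then x = 6 + 21·7 = 153, valid modulo lcm(21, 8) = 168: x ≡ 153 (mod 168).
  Combine with x ≡ 4 (mod 10): gcd(168, 10) = 2, and 4 - 153 = -149 is NOT divisible by 2.
    ⇒ system is inconsistent (no integer solution).

No solution (the system is inconsistent).


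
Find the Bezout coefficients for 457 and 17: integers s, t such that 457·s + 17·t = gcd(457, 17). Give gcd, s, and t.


Euclidean algorithm on (457, 17) — divide until remainder is 0:
  457 = 26 · 17 + 15
  17 = 1 · 15 + 2
  15 = 7 · 2 + 1
  2 = 2 · 1 + 0
gcd(457, 17) = 1.
Track Bezout coefficients alongside the remainders: start with r₀ = 457 = a·1 + b·0 (s = 1, t = 0) and r₁ = 17 = a·0 + b·1 (s = 0, t = 1); each new remainder r_{k+1} = r_{k-1} − q_k·r_k inherits s_{k+1} = s_{k-1} − q_k·s_k, t_{k+1} = t_{k-1} − q_k·t_k, so r_k = a·s_k + b·t_k at every step:
  q = 26: r = 15, s = 1 − 26·0 = 1, t = 0 − 26·1 = -26  (check: 457·1 + 17·(-26) = 15)
  q = 1: r = 2, s = 0 − 1·1 = -1, t = 1 − 1·(-26) = 27  (check: 457·(-1) + 17·27 = 2)
  q = 7: r = 1, s = 1 − 7·(-1) = 8, t = -26 − 7·27 = -215  (check: 457·8 + 17·(-215) = 1)
The row with r = 1 (the gcd) gives the Bezout coefficients s = 8, t = -215.
Result: 457 · (8) + 17 · (-215) = 1.

gcd(457, 17) = 1; s = 8, t = -215 (check: 457·8 + 17·(-215) = 1).


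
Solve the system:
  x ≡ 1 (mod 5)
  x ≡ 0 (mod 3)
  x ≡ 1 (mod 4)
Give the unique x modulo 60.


Moduli 5, 3, 4 are pairwise coprime; by CRT there is a unique solution modulo M = 5 · 3 · 4 = 60.
Solve pairwise, accumulating the modulus:
  Start with x ≡ 1 (mod 5).
  Combine with x ≡ 0 (mod 3): since gcd(5, 3) = 1, we get a unique residue mod 15.
    Write x = 1 + 5·t and substitute into x ≡ 0 (mod 3): 5·t ≡ 0 − 1 = -1 (mod 3).
    Reduce coefficients mod 3: 2·t ≡ 2 (mod 3).
    The inverse of 2 mod 3 is 2 (since 2·2 = 4 = 1·3 + 1), so t ≡ 2·2 = 4 ≡ 1 (mod 3).
    Then x = 1 + 5·1 = 6, valid modulo lcm(5, 3) = 15: x ≡ 6 (mod 15).
  Combine with x ≡ 1 (mod 4): since gcd(15, 4) = 1, we get a unique residue mod 60.
    Write x = 6 + 15·t and substitute into x ≡ 1 (mod 4): 15·t ≡ 1 − 6 = -5 (mod 4).
    Reduce coefficients mod 4: 3·t ≡ 3 (mod 4).
    The inverse of 3 mod 4 is 3 (since 3·3 = 9 = 2·4 + 1), so t ≡ 3·3 = 9 ≡ 1 (mod 4).
    Then x = 6 + 15·1 = 21, valid modulo lcm(15, 4) = 60: x ≡ 21 (mod 60).
Verify: 21 mod 5 = 1 ✓, 21 mod 3 = 0 ✓, 21 mod 4 = 1 ✓.

x ≡ 21 (mod 60).


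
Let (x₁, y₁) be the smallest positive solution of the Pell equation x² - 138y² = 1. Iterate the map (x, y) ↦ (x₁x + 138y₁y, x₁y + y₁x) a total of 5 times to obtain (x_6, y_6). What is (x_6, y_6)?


Step 1: Find the fundamental solution (x₁, y₁) of x² - 138y² = 1.
  Expand √138 as a continued fraction. a₀ = ⌊√138⌋ = 11; iterate m_{k+1} = d_k·a_k − m_k, d_{k+1} = (138 − m_{k+1}²)/d_k, a_{k+1} = ⌊(a₀ + m_{k+1})/d_{k+1}⌋ (starting m₀ = 0, d₀ = 1), with convergents p_k = a_k·p_{k-1} + p_{k-2}, q_k = a_k·q_{k-1} + q_{k-2} (p₋₁ = 1, q₋₁ = 0):
  k = 0: a₀ = 11; p₀/q₀ = 11/1; p₀² − 138·q₀² = 121 − 138 = -17.
  k = 1: m = 11, d = 17, a = ⌊(11 + 11)/17⌋ = 1; p/q = (1·11 + 1)/(1·1 + 0) = 12/1; p² − 138·q² = 144 − 138 = 6.
  k = 2: m = 6, d = 6, a = ⌊(11 + 6)/6⌋ = 2; p/q = (2·12 + 11)/(2·1 + 1) = 35/3; p² − 138·q² = 1225 − 1242 = -17.
  k = 3: m = 6, d = 17, a = ⌊(11 + 6)/17⌋ = 1; p/q = (1·35 + 12)/(1·3 + 1) = 47/4; p² − 138·q² = 2209 − 2208 = 1.
  The first convergent with p² − 138·q² = 1 gives the fundamental solution (x₁, y₁) = (47, 4).
Step 2: Apply the recurrence (x_{n+1}, y_{n+1}) = (x₁x_n + 138y₁y_n, x₁y_n + y₁x_n) repeatedly.
  From (x_1, y_1) = (47, 4): x_2 = 47·47 + 138·4·4 = 4417; y_2 = 47·4 + 4·47 = 376.
  From (x_2, y_2) = (4417, 376): x_3 = 47·4417 + 138·4·376 = 415151; y_3 = 47·376 + 4·4417 = 35340.
  From (x_3, y_3) = (415151, 35340): x_4 = 47·415151 + 138·4·35340 = 39019777; y_4 = 47·35340 + 4·415151 = 3321584.
  From (x_4, y_4) = (39019777, 3321584): x_5 = 47·39019777 + 138·4·3321584 = 3667443887; y_5 = 47·3321584 + 4·39019777 = 312193556.
  From (x_5, y_5) = (3667443887, 312193556): x_6 = 47·3667443887 + 138·4·312193556 = 344700705601; y_6 = 47·312193556 + 4·3667443887 = 29342872680.
Step 3: Verify x_6² - 138·y_6² = 118818576441827272771201 - 118818576441827272771200 = 1 (should be 1). ✓

(x_1, y_1) = (47, 4); (x_6, y_6) = (344700705601, 29342872680).


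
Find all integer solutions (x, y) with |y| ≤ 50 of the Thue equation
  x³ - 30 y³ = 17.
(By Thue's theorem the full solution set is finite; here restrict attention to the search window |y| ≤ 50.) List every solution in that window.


The equation is x³ - 30y³ = 17. For fixed y, x³ = 30·y³ + 17, so a solution requires the RHS to be a perfect cube.
Strategy: iterate y from -50 to 50, compute RHS = 30·y³ + 17, and check whether it is a (positive or negative) perfect cube.
Check small values of y:
  y = 0: RHS = 17 is not a perfect cube.
  y = 1: RHS = 47 is not a perfect cube.
  y = -1: RHS = -13 is not a perfect cube.
  y = 2: RHS = 257 is not a perfect cube.
  y = -2: RHS = -223 is not a perfect cube.
  y = 3: RHS = 827 is not a perfect cube.
  y = -3: RHS = -793 is not a perfect cube.
Continuing the search up to |y| = 50 finds no solutions either.
No (x, y) in the scanned range satisfies the equation.

No integer solutions with |y| ≤ 50.


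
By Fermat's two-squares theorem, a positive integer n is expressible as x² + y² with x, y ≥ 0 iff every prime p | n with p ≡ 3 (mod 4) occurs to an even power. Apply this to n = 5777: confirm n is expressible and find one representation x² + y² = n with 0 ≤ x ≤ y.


Step 1: Factor n = 5777 = 53 · 109.
Step 2: Check the mod-4 condition on each prime factor: 53 ≡ 1 (mod 4), exponent 1; 109 ≡ 1 (mod 4), exponent 1.
All primes ≡ 3 (mod 4) appear to even exponent (or don't appear), so by the two-squares theorem n IS expressible as a sum of two squares.
Step 3: Build a representation. Here n = 53 · 109 is a product of primes ≡ 1 (mod 4). Each prime p ≡ 1 (mod 4) is itself a sum of two squares; find a² by testing p − a² for a perfect square:
  53: 53 − 1² = 52, 53 − 2² = 49 = 7² ⇒ 53 = 2² + 7².
  109: 109 − 1² = 108, 109 − 2² = 105, 109 − 3² = 100 = 10² ⇒ 109 = 3² + 10².
  Combine using the Brahmagupta–Fibonacci identity (a² + b²)(c² + d²) = (ac − bd)² + (ad + bc)² = (ac + bd)² + (ad − bc)²:
  53 · 109 = 5777: from (2² + 7²)(3² + 10²), take (2·3 − 7·10, 2·10 + 7·3) = (6 − 70, 20 + 21) = (-64, 41); dropping signs (only squares matter) gives (64, 41); check 64² + 41² = 4096 + 1681 = 5777 ✓.
Step 4: Order so x ≤ y and verify: 41² + 64² = 1681 + 4096 = 5777 = n. ✓

n = 5777 = 41² + 64² (one valid representation with x ≤ y).


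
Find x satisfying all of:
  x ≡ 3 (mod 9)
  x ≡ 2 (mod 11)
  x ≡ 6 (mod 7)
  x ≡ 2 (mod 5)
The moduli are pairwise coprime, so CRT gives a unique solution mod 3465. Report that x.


Product of moduli M = 9 · 11 · 7 · 5 = 3465.
Merge one congruence at a time:
  Start: x ≡ 3 (mod 9).
  Combine with x ≡ 2 (mod 11); new modulus lcm = 99.
    Write x = 3 + 9·t and substitute into x ≡ 2 (mod 11): 9·t ≡ 2 − 3 = -1 (mod 11).
    Reduce coefficients mod 11: 9·t ≡ 10 (mod 11).
    The inverse of 9 mod 11 is 5 (since 9·5 = 45 = 4·11 + 1), so t ≡ 5·10 = 50 ≡ 6 (mod 11).
    Then x = 3 + 9·6 = 57, valid modulo lcm(9, 11) = 99: x ≡ 57 (mod 99).
  Combine with x ≡ 6 (mod 7); new modulus lcm = 693.
    Write x = 57 + 99·t and substitute into x ≡ 6 (mod 7): 99·t ≡ 6 − 57 = -51 (mod 7).
    Reduce coefficients mod 7: 1·t ≡ 5 (mod 7).
    So t ≡ 5 (mod 7).
    Then x = 57 + 99·5 = 552, valid modulo lcm(99, 7) = 693: x ≡ 552 (mod 693).
  Combine with x ≡ 2 (mod 5); new modulus lcm = 3465.
    Write x = 552 + 693·t and substitute into x ≡ 2 (mod 5): 693·t ≡ 2 − 552 = -550 (mod 5).
    Reduce coefficients mod 5: 3·t ≡ 0 (mod 5).
    The inverse of 3 mod 5 is 2 (since 3·2 = 6 = 1·5 + 1), so t ≡ 2·0 = 0 ≡ 0 (mod 5).
    Then x = 552 + 693·0 = 552, valid modulo lcm(693, 5) = 3465: x ≡ 552 (mod 3465).
Verify against each original: 552 mod 9 = 3, 552 mod 11 = 2, 552 mod 7 = 6, 552 mod 5 = 2.

x ≡ 552 (mod 3465).


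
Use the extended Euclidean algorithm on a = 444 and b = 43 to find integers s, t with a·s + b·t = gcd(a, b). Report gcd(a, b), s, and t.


Euclidean algorithm on (444, 43) — divide until remainder is 0:
  444 = 10 · 43 + 14
  43 = 3 · 14 + 1
  14 = 14 · 1 + 0
gcd(444, 43) = 1.
Track Bezout coefficients alongside the remainders: start with r₀ = 444 = a·1 + b·0 (s = 1, t = 0) and r₁ = 43 = a·0 + b·1 (s = 0, t = 1); each new remainder r_{k+1} = r_{k-1} − q_k·r_k inherits s_{k+1} = s_{k-1} − q_k·s_k, t_{k+1} = t_{k-1} − q_k·t_k, so r_k = a·s_k + b·t_k at every step:
  q = 10: r = 14, s = 1 − 10·0 = 1, t = 0 − 10·1 = -10  (check: 444·1 + 43·(-10) = 14)
  q = 3: r = 1, s = 0 − 3·1 = -3, t = 1 − 3·(-10) = 31  (check: 444·(-3) + 43·31 = 1)
The row with r = 1 (the gcd) gives the Bezout coefficients s = -3, t = 31.
Result: 444 · (-3) + 43 · (31) = 1.

gcd(444, 43) = 1; s = -3, t = 31 (check: 444·(-3) + 43·31 = 1).


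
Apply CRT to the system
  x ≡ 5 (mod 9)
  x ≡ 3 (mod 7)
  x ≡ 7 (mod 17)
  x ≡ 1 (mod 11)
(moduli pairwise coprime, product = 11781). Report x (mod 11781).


Product of moduli M = 9 · 7 · 17 · 11 = 11781.
Merge one congruence at a time:
  Start: x ≡ 5 (mod 9).
  Combine with x ≡ 3 (mod 7); new modulus lcm = 63.
    Write x = 5 + 9·t and substitute into x ≡ 3 (mod 7): 9·t ≡ 3 − 5 = -2 (mod 7).
    Reduce coefficients mod 7: 2·t ≡ 5 (mod 7).
    The inverse of 2 mod 7 is 4 (since 2·4 = 8 = 1·7 + 1), so t ≡ 4·5 = 20 ≡ 6 (mod 7).
    Then x = 5 + 9·6 = 59, valid modulo lcm(9, 7) = 63: x ≡ 59 (mod 63).
  Combine with x ≡ 7 (mod 17); new modulus lcm = 1071.
    Write x = 59 + 63·t and substitute into x ≡ 7 (mod 17): 63·t ≡ 7 − 59 = -52 (mod 17).
    Reduce coefficients mod 17: 12·t ≡ 16 (mod 17).
    The inverse of 12 mod 17 is 10 (since 12·10 = 120 = 7·17 + 1), so t ≡ 10·16 = 160 ≡ 7 (mod 17).
    Then x = 59 + 63·7 = 500, valid modulo lcm(63, 17) = 1071: x ≡ 500 (mod 1071).
  Combine with x ≡ 1 (mod 11); new modulus lcm = 11781.
    Write x = 500 + 1071·t and substitute into x ≡ 1 (mod 11): 1071·t ≡ 1 − 500 = -499 (mod 11).
    Reduce coefficients mod 11: 4·t ≡ 7 (mod 11).
    The inverse of 4 mod 11 is 3 (since 4·3 = 12 = 1·11 + 1), so t ≡ 3·7 = 21 ≡ 10 (mod 11).
    Then x = 500 + 1071·10 = 11210, valid modulo lcm(1071, 11) = 11781: x ≡ 11210 (mod 11781).
Verify against each original: 11210 mod 9 = 5, 11210 mod 7 = 3, 11210 mod 17 = 7, 11210 mod 11 = 1.

x ≡ 11210 (mod 11781).


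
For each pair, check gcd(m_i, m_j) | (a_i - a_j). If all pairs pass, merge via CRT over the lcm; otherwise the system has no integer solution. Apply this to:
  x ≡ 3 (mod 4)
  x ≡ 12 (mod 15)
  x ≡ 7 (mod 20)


Moduli 4, 15, 20 are not pairwise coprime, so CRT works modulo lcm(m_i) when all pairwise compatibility conditions hold.
Pairwise compatibility: gcd(m_i, m_j) must divide a_i - a_j for every pair.
Merge one congruence at a time:
  Start: x ≡ 3 (mod 4).
  Combine with x ≡ 12 (mod 15): gcd(4, 15) = 1; 12 - 3 = 9, which IS divisible by 1, so compatible.
    Write x = 3 + 4·t and substitute into x ≡ 12 (mod 15): 4·t ≡ 12 − 3 = 9 (mod 15).
    The inverse of 4 mod 15 is 4 (since 4·4 = 16 = 1·15 + 1), so t ≡ 4·9 = 36 ≡ 6 (mod 15).
    Then x = 3 + 4·6 = 27, valid modulo lcm(4, 15) = 60: x ≡ 27 (mod 60).
  Combine with x ≡ 7 (mod 20): gcd(60, 20) = 20; 7 - 27 = -20, which IS divisible by 20, so compatible.
    Write x = 27 + 60·t and substitute into x ≡ 7 (mod 20): 60·t ≡ 7 − 27 = -20 (mod 20).
    Divide the congruence (and modulus) by g = 20: 3·t ≡ -1 (mod 1).
    Modulo 1 every t works; take t = 0.
    Then x = 27 + 60·0 = 27, valid modulo lcm(60, 20) = 60: x ≡ 27 (mod 60).
Verify: 27 mod 4 = 3, 27 mod 15 = 12, 27 mod 20 = 7.

x ≡ 27 (mod 60).


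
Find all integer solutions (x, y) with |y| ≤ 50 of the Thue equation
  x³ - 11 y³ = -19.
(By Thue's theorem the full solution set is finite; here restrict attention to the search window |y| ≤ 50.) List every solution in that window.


The equation is x³ - 11y³ = -19. For fixed y, x³ = 11·y³ − 19, so a solution requires the RHS to be a perfect cube.
Strategy: iterate y from -50 to 50, compute RHS = 11·y³ − 19, and check whether it is a (positive or negative) perfect cube.
Check small values of y:
  y = 0: RHS = -19 is not a perfect cube.
  y = 1: RHS = -8 = (-2)³ ⇒ x = -2 works.
  y = -1: RHS = -30 is not a perfect cube.
  y = 2: RHS = 69 is not a perfect cube.
  y = -2: RHS = -107 is not a perfect cube.
  y = 3: RHS = 278 is not a perfect cube.
  y = -3: RHS = -316 is not a perfect cube.
Continuing, at y = 9: RHS = 8000 = (20)³ ⇒ x = 20 works.
Searching the remaining y in |y| ≤ 50 finds no further solutions.
Collected solutions: (-2, 1), (20, 9).

Solutions (with |y| ≤ 50): (-2, 1), (20, 9).


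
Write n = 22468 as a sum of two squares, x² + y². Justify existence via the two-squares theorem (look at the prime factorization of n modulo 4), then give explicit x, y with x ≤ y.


Step 1: Factor n = 22468 = 2^2 · 41 · 137.
Step 2: Check the mod-4 condition on each prime factor: 2 = 2 (special); 41 ≡ 1 (mod 4), exponent 1; 137 ≡ 1 (mod 4), exponent 1.
All primes ≡ 3 (mod 4) appear to even exponent (or don't appear), so by the two-squares theorem n IS expressible as a sum of two squares.
Step 3: Build a representation. Group n = k² · m with k = 2 and m = 41 · 137 = 5617 (a product of primes ≡ 1 (mod 4)); a representation of m scales to one of n via (k·x)² + (k·y)² = k²(x² + y²). Each prime p ≡ 1 (mod 4) is itself a sum of two squares; find a² by testing p − a² for a perfect square:
  41: 41 − 1² = 40, 41 − 2² = 37, 41 − 3² = 32, 41 − 4² = 25 = 5² ⇒ 41 = 4² + 5².
  137: 137 − 1² = 136, 137 − 2² = 133, 137 − 3² = 128, 137 − 4² = 121 = 11² ⇒ 137 = 4² + 11².
  Combine using the Brahmagupta–Fibonacci identity (a² + b²)(c² + d²) = (ac − bd)² + (ad + bc)² = (ac + bd)² + (ad − bc)²:
  41 · 137 = 5617: from (4² + 5²)(4² + 11²), take (4·4 − 5·11, 4·11 + 5·4) = (16 − 55, 44 + 20) = (-39, 64); dropping signs (only squares matter) gives (39, 64); check 39² + 64² = 1521 + 4096 = 5617 ✓.
  Scale by k = 2: (2·39, 2·64) = (78, 128).
Step 4: Order so x ≤ y and verify: 78² + 128² = 6084 + 16384 = 22468 = n. ✓

n = 22468 = 78² + 128² (one valid representation with x ≤ y).


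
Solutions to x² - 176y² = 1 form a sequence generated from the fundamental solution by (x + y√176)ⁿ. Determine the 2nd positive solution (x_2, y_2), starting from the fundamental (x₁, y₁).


Step 1: Find the fundamental solution (x₁, y₁) of x² - 176y² = 1.
  Expand √176 as a continued fraction. a₀ = ⌊√176⌋ = 13; iterate m_{k+1} = d_k·a_k − m_k, d_{k+1} = (176 − m_{k+1}²)/d_k, a_{k+1} = ⌊(a₀ + m_{k+1})/d_{k+1}⌋ (starting m₀ = 0, d₀ = 1), with convergents p_k = a_k·p_{k-1} + p_{k-2}, q_k = a_k·q_{k-1} + q_{k-2} (p₋₁ = 1, q₋₁ = 0):
  k = 0: a₀ = 13; p₀/q₀ = 13/1; p₀² − 176·q₀² = 169 − 176 = -7.
  k = 1: m = 13, d = 7, a = ⌊(13 + 13)/7⌋ = 3; p/q = (3·13 + 1)/(3·1 + 0) = 40/3; p² − 176·q² = 1600 − 1584 = 16.
  k = 2: m = 8, d = 16, a = ⌊(13 + 8)/16⌋ = 1; p/q = (1·40 + 13)/(1·3 + 1) = 53/4; p² − 176·q² = 2809 − 2816 = -7.
  k = 3: m = 8, d = 7, a = ⌊(13 + 8)/7⌋ = 3; p/q = (3·53 + 40)/(3·4 + 3) = 199/15; p² − 176·q² = 39601 − 39600 = 1.
  The first convergent with p² − 176·q² = 1 gives the fundamental solution (x₁, y₁) = (199, 15).
Step 2: Apply the recurrence (x_{n+1}, y_{n+1}) = (x₁x_n + 176y₁y_n, x₁y_n + y₁x_n) repeatedly.
  From (x_1, y_1) = (199, 15): x_2 = 199·199 + 176·15·15 = 79201; y_2 = 199·15 + 15·199 = 5970.
Step 3: Verify x_2² - 176·y_2² = 6272798401 - 6272798400 = 1 (should be 1). ✓

(x_1, y_1) = (199, 15); (x_2, y_2) = (79201, 5970).


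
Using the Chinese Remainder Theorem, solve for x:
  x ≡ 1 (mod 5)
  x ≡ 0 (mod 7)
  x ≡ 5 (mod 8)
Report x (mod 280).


Moduli 5, 7, 8 are pairwise coprime; by CRT there is a unique solution modulo M = 5 · 7 · 8 = 280.
Solve pairwise, accumulating the modulus:
  Start with x ≡ 1 (mod 5).
  Combine with x ≡ 0 (mod 7): since gcd(5, 7) = 1, we get a unique residue mod 35.
    Write x = 1 + 5·t and substitute into x ≡ 0 (mod 7): 5·t ≡ 0 − 1 = -1 (mod 7).
    Reduce coefficients mod 7: 5·t ≡ 6 (mod 7).
    The inverse of 5 mod 7 is 3 (since 5·3 = 15 = 2·7 + 1), so t ≡ 3·6 = 18 ≡ 4 (mod 7).
    Then x = 1 + 5·4 = 21, valid modulo lcm(5, 7) = 35: x ≡ 21 (mod 35).
  Combine with x ≡ 5 (mod 8): since gcd(35, 8) = 1, we get a unique residue mod 280.
    Write x = 21 + 35·t and substitute into x ≡ 5 (mod 8): 35·t ≡ 5 − 21 = -16 (mod 8).
    Reduce coefficients mod 8: 3·t ≡ 0 (mod 8).
    The inverse of 3 mod 8 is 3 (since 3·3 = 9 = 1·8 + 1), so t ≡ 3·0 = 0 ≡ 0 (mod 8).
    Then x = 21 + 35·0 = 21, valid modulo lcm(35, 8) = 280: x ≡ 21 (mod 280).
Verify: 21 mod 5 = 1 ✓, 21 mod 7 = 0 ✓, 21 mod 8 = 5 ✓.

x ≡ 21 (mod 280).


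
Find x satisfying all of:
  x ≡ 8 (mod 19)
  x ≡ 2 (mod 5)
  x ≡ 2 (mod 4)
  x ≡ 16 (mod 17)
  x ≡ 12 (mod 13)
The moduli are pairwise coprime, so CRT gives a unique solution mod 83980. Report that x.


Product of moduli M = 19 · 5 · 4 · 17 · 13 = 83980.
Merge one congruence at a time:
  Start: x ≡ 8 (mod 19).
  Combine with x ≡ 2 (mod 5); new modulus lcm = 95.
    Write x = 8 + 19·t and substitute into x ≡ 2 (mod 5): 19·t ≡ 2 − 8 = -6 (mod 5).
    Reduce coefficients mod 5: 4·t ≡ 4 (mod 5).
    The inverse of 4 mod 5 is 4 (since 4·4 = 16 = 3·5 + 1), so t ≡ 4·4 = 16 ≡ 1 (mod 5).
    Then x = 8 + 19·1 = 27, valid modulo lcm(19, 5) = 95: x ≡ 27 (mod 95).
  Combine with x ≡ 2 (mod 4); new modulus lcm = 380.
    Write x = 27 + 95·t and substitute into x ≡ 2 (mod 4): 95·t ≡ 2 − 27 = -25 (mod 4).
    Reduce coefficients mod 4: 3·t ≡ 3 (mod 4).
    The inverse of 3 mod 4 is 3 (since 3·3 = 9 = 2·4 + 1), so t ≡ 3·3 = 9 ≡ 1 (mod 4).
    Then x = 27 + 95·1 = 122, valid modulo lcm(95, 4) = 380: x ≡ 122 (mod 380).
  Combine with x ≡ 16 (mod 17); new modulus lcm = 6460.
    Write x = 122 + 380·t and substitute into x ≡ 16 (mod 17): 380·t ≡ 16 − 122 = -106 (mod 17).
    Reduce coefficients mod 17: 6·t ≡ 13 (mod 17).
    The inverse of 6 mod 17 is 3 (since 6·3 = 18 = 1·17 + 1), so t ≡ 3·13 = 39 ≡ 5 (mod 17).
    Then x = 122 + 380·5 = 2022, valid modulo lcm(380, 17) = 6460: x ≡ 2022 (mod 6460).
  Combine with x ≡ 12 (mod 13); new modulus lcm = 83980.
    Write x = 2022 + 6460·t and substitute into x ≡ 12 (mod 13): 6460·t ≡ 12 − 2022 = -2010 (mod 13).
    Reduce coefficients mod 13: 12·t ≡ 5 (mod 13).
    The inverse of 12 mod 13 is 12 (since 12·12 = 144 = 11·13 + 1), so t ≡ 12·5 = 60 ≡ 8 (mod 13).
    Then x = 2022 + 6460·8 = 53702, valid modulo lcm(6460, 13) = 83980: x ≡ 53702 (mod 83980).
Verify against each original: 53702 mod 19 = 8, 53702 mod 5 = 2, 53702 mod 4 = 2, 53702 mod 17 = 16, 53702 mod 13 = 12.

x ≡ 53702 (mod 83980).


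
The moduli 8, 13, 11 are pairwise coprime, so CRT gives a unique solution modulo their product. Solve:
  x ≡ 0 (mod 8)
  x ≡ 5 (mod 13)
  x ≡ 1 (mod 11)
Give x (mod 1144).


Moduli 8, 13, 11 are pairwise coprime; by CRT there is a unique solution modulo M = 8 · 13 · 11 = 1144.
Solve pairwise, accumulating the modulus:
  Start with x ≡ 0 (mod 8).
  Combine with x ≡ 5 (mod 13): since gcd(8, 13) = 1, we get a unique residue mod 104.
    Write x = 0 + 8·t and substitute into x ≡ 5 (mod 13): 8·t ≡ 5 − 0 = 5 (mod 13).
    The inverse of 8 mod 13 is 5 (since 8·5 = 40 = 3·13 + 1), so t ≡ 5·5 = 25 ≡ 12 (mod 13).
    Then x = 0 + 8·12 = 96, valid modulo lcm(8, 13) = 104: x ≡ 96 (mod 104).
  Combine with x ≡ 1 (mod 11): since gcd(104, 11) = 1, we get a unique residue mod 1144.
    Write x = 96 + 104·t and substitute into x ≡ 1 (mod 11): 104·t ≡ 1 − 96 = -95 (mod 11).
    Reduce coefficients mod 11: 5·t ≡ 4 (mod 11).
    The inverse of 5 mod 11 is 9 (since 5·9 = 45 = 4·11 + 1), so t ≡ 9·4 = 36 ≡ 3 (mod 11).
    Then x = 96 + 104·3 = 408, valid modulo lcm(104, 11) = 1144: x ≡ 408 (mod 1144).
Verify: 408 mod 8 = 0 ✓, 408 mod 13 = 5 ✓, 408 mod 11 = 1 ✓.

x ≡ 408 (mod 1144).
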